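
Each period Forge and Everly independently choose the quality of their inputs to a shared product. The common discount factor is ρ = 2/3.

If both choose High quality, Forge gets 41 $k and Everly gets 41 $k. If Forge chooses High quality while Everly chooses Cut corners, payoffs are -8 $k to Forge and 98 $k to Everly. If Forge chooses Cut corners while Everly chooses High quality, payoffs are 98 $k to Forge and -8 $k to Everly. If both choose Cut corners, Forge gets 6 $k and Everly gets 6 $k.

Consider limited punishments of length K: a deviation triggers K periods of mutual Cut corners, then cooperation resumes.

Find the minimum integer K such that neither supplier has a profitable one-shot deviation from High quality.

No profitable deviation requires (41−6)(ρ+…+ρ^K) ≥ 98−41, i.e. ρ+…+ρ^K ≥ 57/35 ≈ 1.6286.
With ρ = 2/3, the partial sums are K=1: 0.6667, K=2: 1.1111, K=3: 1.4074, K=4: 1.6049, K=5: 1.7366.
K = 5 is the first length at which the sum reaches 1.6286.

5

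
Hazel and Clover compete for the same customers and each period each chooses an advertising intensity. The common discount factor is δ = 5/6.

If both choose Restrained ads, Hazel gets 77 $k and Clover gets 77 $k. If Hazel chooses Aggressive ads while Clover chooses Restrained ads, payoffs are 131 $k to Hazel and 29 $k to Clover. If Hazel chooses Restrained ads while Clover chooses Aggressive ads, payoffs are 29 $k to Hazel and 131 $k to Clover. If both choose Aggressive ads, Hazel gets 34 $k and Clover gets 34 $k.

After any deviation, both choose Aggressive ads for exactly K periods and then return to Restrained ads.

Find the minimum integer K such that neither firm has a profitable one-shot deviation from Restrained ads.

2

Need Σ_{k=1}^{K} δ^k ≥ (131−77)/(77−34) = 1.2558 at δ = 5/6.
At K = 1 the sum is 0.8333 < 1.2558; at K = 2 it is 1.5278 ≥ 1.2558.
So the minimum punishment length is K = 2.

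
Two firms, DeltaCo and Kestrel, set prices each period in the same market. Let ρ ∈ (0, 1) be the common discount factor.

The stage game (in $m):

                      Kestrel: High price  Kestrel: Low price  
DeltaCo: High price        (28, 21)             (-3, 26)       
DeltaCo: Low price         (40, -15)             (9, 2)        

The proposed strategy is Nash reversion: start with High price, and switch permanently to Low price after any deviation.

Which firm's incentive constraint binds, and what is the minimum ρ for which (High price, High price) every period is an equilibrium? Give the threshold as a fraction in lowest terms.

For DeltaCo: deviation gain 40−28 = 12, per-period punishment loss 28−9 = 19. IC gives ρ ≥ 12/31.
For Kestrel: gain 5, loss 19 per period, so ρ ≥ 5/24.
The tighter constraint is DeltaCo's, so cooperation needs ρ ≥ 12/31.

DeltaCo; ρ ≥ 12/31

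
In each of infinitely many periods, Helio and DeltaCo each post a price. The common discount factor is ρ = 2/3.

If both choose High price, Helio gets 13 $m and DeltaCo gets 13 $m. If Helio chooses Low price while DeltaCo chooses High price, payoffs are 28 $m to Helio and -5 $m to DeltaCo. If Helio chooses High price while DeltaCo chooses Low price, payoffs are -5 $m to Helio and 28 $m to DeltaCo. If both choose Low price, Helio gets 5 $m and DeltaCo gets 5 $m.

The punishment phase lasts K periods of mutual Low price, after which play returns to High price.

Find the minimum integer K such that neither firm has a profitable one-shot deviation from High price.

7

Need Σ_{k=1}^{K} ρ^k ≥ (28−13)/(13−5) = 1.8750 at ρ = 2/3.
At K = 6 the sum is 1.8244 < 1.8750; at K = 7 it is 1.8829 ≥ 1.8750.
So the minimum punishment length is K = 7.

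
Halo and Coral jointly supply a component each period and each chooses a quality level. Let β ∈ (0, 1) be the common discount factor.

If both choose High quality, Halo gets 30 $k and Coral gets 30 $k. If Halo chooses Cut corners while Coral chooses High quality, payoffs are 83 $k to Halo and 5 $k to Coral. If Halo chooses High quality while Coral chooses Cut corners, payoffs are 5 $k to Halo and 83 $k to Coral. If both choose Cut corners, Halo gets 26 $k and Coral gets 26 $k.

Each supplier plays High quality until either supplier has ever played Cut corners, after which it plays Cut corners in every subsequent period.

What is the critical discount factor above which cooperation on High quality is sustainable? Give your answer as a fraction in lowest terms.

One-period gain from deviating is 83 − 30 = 53. The loss is 30 − 26 = 4 in every subsequent period, with present value 4·β/(1−β).
Deviation is unprofitable when 4·β/(1−β) ≥ 53, i.e. β/(1−β) ≥ 53/4.
Equivalently β ≥ 53/(53+4) = 53/57.

53/57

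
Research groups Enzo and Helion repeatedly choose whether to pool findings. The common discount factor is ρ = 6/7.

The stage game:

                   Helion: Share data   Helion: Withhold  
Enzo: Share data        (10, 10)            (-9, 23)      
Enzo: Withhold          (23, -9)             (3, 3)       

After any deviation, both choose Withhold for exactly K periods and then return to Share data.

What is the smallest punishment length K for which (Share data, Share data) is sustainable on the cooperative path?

No profitable deviation requires (10−3)(ρ+…+ρ^K) ≥ 23−10, i.e. ρ+…+ρ^K ≥ 13/7 ≈ 1.8571.
With ρ = 6/7, the partial sums are K=1: 0.8571, K=2: 1.5918, K=3: 2.2216.
K = 3 is the first length at which the sum reaches 1.8571.

3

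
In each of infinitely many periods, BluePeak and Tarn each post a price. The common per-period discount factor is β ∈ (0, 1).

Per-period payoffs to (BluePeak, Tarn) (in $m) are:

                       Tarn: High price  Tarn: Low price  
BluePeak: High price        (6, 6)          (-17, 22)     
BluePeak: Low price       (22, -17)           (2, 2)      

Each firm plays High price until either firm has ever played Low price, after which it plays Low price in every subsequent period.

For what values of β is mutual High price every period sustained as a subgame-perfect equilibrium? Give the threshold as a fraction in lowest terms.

4/5

Under grim trigger the critical discount factor is (T−C)/(T−P) with T = 22, C = 6, P = 2.
β* = (22−6)/(22−2) = 16/20 = 4/5.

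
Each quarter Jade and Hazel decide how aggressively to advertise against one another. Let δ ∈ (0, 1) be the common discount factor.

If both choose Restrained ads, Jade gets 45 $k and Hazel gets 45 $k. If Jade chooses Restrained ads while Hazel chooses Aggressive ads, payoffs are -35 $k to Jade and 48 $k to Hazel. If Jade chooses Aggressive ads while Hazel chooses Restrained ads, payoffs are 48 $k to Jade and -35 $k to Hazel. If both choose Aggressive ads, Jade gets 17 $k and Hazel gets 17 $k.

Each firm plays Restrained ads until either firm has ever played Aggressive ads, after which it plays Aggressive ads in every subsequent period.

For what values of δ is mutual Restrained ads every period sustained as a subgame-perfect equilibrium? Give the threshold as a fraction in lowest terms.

3/31

One-period gain from deviating is 48 − 45 = 3. The loss is 45 − 17 = 28 in every subsequent period, with present value 28·δ/(1−δ).
Deviation is unprofitable when 28·δ/(1−δ) ≥ 3, i.e. δ/(1−δ) ≥ 3/28.
Equivalently δ ≥ 3/(3+28) = 3/31.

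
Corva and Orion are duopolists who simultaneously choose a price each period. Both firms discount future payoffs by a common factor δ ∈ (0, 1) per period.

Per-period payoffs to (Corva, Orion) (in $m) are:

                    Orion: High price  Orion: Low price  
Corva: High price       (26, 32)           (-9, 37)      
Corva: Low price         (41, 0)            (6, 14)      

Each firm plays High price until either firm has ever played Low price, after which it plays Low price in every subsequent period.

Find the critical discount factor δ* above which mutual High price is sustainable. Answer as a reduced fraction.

Corva: cooperation gives 26 each period; deviation gives 41 once then 6 forever.
  26/(1−δ) ≥ 41 + 6δ/(1−δ) ⇒ δ ≥ 15/35 = 3/7.
Orion: cooperation gives 32 each period; deviation gives 37 once then 14 forever.
  δ ≥ 5/23.
Both must hold, so the binding constraint is Corva's: δ ≥ 3/7.

3/7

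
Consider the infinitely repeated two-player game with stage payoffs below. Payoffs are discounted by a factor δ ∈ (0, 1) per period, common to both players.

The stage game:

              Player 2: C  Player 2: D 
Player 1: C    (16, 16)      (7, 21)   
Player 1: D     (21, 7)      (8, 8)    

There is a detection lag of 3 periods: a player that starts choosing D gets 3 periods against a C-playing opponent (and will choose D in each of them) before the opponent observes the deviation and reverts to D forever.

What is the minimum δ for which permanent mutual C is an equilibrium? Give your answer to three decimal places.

A deviator earns 21 for 3 periods, then 8 forever; cooperating earns 16 forever. Multiplying the IC by (1−δ):
16 ≥ 21(1−δ^3) + 8δ^3, so 13·δ^3 ≥ 5 and δ^3 ≥ 5/13.
δ ≥ (5/13)^(1/3) ≈ 0.727.

0.727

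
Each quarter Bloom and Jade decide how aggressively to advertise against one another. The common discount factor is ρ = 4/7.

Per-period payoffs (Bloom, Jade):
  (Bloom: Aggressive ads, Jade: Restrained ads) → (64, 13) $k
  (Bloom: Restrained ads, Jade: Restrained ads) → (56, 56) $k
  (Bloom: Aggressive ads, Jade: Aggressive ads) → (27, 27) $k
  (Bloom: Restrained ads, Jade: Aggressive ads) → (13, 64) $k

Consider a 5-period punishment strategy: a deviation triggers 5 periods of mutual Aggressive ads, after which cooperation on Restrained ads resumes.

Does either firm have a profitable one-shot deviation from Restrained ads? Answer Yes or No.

No

Comparing payoff streams over the 6 periods until play realigns: cooperate → 56(1+ρ+…+ρ^5); deviate → 64 + 27(ρ+…+ρ^5).
Cooperation is sustained iff (56−27)(ρ+…+ρ^5) ≥ 64−56.
ρ+…+ρ^5 = 4/7·(1−(4/7)^5)/(1−4/7) = 1.2521, and (64−56)/(56−27) = 0.2759.
1.2521 ≥ 0.2759, so cooperation is sustainable.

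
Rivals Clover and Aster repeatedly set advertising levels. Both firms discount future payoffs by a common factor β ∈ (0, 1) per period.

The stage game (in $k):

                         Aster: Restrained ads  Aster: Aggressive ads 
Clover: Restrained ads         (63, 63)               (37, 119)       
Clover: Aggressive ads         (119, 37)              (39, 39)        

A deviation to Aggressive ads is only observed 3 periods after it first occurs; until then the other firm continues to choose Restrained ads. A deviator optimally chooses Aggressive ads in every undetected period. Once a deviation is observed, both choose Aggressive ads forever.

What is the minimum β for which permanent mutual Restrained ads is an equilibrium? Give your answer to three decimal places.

A deviator earns 119 for 3 periods, then 39 forever; cooperating earns 63 forever. Multiplying the IC by (1−β):
63 ≥ 119(1−β^3) + 39β^3, so 80·β^3 ≥ 56 and β^3 ≥ 7/10.
β ≥ (7/10)^(1/3) ≈ 0.888.

0.888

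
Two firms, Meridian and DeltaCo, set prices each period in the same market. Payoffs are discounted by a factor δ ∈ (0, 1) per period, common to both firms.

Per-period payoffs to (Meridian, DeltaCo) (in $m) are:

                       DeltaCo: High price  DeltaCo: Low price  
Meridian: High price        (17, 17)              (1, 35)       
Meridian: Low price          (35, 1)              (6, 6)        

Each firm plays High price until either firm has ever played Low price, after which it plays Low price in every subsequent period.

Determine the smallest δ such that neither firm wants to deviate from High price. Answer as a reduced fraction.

One-period gain from deviating is 35 − 17 = 18. The loss is 17 − 6 = 11 in every subsequent period, with present value 11·δ/(1−δ).
Deviation is unprofitable when 11·δ/(1−δ) ≥ 18, i.e. δ/(1−δ) ≥ 18/11.
Equivalently δ ≥ 18/(18+11) = 18/29.

18/29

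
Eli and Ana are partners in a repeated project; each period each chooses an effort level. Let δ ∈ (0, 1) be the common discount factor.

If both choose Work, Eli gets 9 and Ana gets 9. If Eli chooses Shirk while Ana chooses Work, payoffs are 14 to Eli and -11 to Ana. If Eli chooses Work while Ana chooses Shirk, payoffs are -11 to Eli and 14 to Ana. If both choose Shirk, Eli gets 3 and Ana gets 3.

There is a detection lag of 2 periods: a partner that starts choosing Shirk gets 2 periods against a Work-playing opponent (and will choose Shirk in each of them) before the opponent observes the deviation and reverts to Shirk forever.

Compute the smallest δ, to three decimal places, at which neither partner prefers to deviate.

0.674

The best deviation is to choose Shirk for all 2 undetected periods, earning 14 each, then 3 forever once detected.
Deviation value: 14(1−δ^2)/(1−δ) + 3δ^2/(1−δ); cooperation value: 9/(1−δ).
IC: 9 ≥ 14(1−δ^2) + 3δ^2 = 14 − 11δ^2.
So δ^2 ≥ 5/11, giving δ ≥ (5/11)^(1/2) ≈ 0.674.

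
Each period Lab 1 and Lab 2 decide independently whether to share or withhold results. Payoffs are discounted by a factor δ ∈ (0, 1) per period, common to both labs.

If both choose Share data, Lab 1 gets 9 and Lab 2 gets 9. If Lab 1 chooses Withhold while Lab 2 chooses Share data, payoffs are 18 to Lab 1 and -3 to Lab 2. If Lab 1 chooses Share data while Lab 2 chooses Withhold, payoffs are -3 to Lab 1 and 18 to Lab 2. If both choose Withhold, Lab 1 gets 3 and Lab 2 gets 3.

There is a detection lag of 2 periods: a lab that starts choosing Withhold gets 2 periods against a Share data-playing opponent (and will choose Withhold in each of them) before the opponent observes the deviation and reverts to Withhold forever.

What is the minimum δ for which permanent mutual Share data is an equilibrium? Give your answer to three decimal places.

The best deviation is to choose Withhold for all 2 undetected periods, earning 18 each, then 3 forever once detected.
Deviation value: 18(1−δ^2)/(1−δ) + 3δ^2/(1−δ); cooperation value: 9/(1−δ).
IC: 9 ≥ 18(1−δ^2) + 3δ^2 = 18 − 15δ^2.
So δ^2 ≥ 9/15 = 3/5, giving δ ≥ (3/5)^(1/2) ≈ 0.775.

0.775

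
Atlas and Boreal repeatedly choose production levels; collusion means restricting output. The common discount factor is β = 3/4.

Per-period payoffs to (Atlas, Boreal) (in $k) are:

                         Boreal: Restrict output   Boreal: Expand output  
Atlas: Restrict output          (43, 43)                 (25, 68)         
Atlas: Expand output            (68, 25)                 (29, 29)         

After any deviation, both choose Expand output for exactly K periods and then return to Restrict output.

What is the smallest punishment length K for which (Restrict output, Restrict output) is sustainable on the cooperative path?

4

No profitable deviation requires (43−29)(β+…+β^K) ≥ 68−43, i.e. β+…+β^K ≥ 25/14 ≈ 1.7857.
With β = 3/4, the partial sums are K=1: 0.7500, K=2: 1.3125, K=3: 1.7344, K=4: 2.0508.
K = 4 is the first length at which the sum reaches 1.7857.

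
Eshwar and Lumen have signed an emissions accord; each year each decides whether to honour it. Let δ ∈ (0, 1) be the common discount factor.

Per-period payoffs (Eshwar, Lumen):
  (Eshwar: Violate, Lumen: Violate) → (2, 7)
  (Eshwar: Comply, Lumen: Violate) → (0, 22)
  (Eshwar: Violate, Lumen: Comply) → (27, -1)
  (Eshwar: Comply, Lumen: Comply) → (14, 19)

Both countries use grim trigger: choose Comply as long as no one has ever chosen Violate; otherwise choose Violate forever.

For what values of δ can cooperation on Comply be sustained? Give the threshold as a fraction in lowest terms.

Eshwar: cooperation gives 14 each period; deviation gives 27 once then 2 forever.
  14/(1−δ) ≥ 27 + 2δ/(1−δ) ⇒ δ ≥ 13/25.
Lumen: cooperation gives 19 each period; deviation gives 22 once then 7 forever.
  δ ≥ 3/15 = 1/5.
Both must hold, so the binding constraint is Eshwar's: δ ≥ 13/25.

13/25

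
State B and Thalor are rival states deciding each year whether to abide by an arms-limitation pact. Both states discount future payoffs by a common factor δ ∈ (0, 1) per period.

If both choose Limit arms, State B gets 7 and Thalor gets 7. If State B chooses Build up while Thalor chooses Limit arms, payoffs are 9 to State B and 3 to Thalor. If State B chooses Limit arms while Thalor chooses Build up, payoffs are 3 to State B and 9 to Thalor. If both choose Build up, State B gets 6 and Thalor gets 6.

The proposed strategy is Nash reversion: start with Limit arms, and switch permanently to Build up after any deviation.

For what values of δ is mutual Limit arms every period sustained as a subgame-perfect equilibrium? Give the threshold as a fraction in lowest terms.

2/3

Under grim trigger the critical discount factor is (T−C)/(T−P) with T = 9, C = 7, P = 6.
δ* = (9−7)/(9−6) = 2/3.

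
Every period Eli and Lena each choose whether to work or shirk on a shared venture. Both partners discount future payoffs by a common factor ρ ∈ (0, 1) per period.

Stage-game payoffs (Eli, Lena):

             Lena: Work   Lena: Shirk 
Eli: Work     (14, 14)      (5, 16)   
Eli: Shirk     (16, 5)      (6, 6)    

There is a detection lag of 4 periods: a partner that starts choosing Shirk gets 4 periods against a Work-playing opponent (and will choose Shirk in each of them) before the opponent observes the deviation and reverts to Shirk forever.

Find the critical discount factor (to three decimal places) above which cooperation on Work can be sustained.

0.669

A deviator earns 16 for 4 periods, then 6 forever; cooperating earns 14 forever. Multiplying the IC by (1−ρ):
14 ≥ 16(1−ρ^4) + 6ρ^4, so 10·ρ^4 ≥ 2 and ρ^4 ≥ 1/5.
ρ ≥ (1/5)^(1/4) ≈ 0.669.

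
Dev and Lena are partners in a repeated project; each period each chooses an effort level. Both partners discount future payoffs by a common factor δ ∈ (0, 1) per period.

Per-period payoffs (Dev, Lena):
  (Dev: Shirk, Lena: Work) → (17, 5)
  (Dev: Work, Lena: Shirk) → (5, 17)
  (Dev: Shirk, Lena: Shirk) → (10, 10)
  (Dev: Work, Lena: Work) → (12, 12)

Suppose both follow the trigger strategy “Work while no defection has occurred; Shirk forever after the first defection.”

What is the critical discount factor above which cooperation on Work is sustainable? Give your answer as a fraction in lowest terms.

Cooperation forever yields 12 each period: 12/(1−δ).
Deviating yields 17 once, then 10 forever: 17 + 10δ/(1−δ).
No profitable deviation requires 12/(1−δ) ≥ 17 + 10δ/(1−δ).
Multiplying by (1−δ): 12 ≥ 17(1−δ) + 10δ = 17 − 7δ.
So 7δ ≥ 5, i.e. δ ≥ 5/7.

5/7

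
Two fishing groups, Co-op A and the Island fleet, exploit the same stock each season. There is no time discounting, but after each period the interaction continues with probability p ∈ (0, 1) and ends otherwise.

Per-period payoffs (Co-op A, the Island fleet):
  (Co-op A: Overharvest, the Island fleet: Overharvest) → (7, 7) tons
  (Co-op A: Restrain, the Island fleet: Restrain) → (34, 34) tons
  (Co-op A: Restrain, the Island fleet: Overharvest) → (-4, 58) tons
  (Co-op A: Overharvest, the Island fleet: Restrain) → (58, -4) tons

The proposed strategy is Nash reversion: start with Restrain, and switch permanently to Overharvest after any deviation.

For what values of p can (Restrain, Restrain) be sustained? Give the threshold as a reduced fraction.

With no time discounting, the continuation probability p plays the role of the discount factor.
Grim-trigger IC: 34/(1−p) ≥ 58 + 7p/(1−p) ⇒ p ≥ (58−34)/(58−7) = 8/17.

8/17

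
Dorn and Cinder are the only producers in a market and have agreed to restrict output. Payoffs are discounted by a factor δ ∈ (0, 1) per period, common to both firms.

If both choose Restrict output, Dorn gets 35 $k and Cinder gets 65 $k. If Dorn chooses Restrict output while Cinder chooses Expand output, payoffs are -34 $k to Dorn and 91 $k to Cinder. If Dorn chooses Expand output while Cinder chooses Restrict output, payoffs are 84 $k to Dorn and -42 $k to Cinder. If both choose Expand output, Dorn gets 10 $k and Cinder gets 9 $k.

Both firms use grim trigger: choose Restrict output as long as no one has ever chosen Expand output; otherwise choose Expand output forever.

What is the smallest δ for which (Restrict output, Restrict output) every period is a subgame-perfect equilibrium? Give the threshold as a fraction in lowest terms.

49/74

For Dorn: deviation gain 84−35 = 49, per-period punishment loss 35−10 = 25. IC gives δ ≥ 49/74.
For Cinder: gain 26, loss 56 per period, so δ ≥ 26/82 = 13/41.
The tighter constraint is Dorn's, so cooperation needs δ ≥ 49/74.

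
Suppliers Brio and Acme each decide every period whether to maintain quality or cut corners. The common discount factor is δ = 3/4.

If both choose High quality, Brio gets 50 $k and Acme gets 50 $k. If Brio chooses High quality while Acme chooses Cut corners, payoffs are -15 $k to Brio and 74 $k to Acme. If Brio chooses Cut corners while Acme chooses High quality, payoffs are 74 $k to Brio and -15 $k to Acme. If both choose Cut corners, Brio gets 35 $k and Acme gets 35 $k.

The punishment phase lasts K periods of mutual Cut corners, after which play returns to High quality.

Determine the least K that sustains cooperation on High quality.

No profitable deviation requires (50−35)(δ+…+δ^K) ≥ 74−50, i.e. δ+…+δ^K ≥ 8/5 ≈ 1.6000.
With δ = 3/4, the partial sums are K=1: 0.7500, K=2: 1.3125, K=3: 1.7344.
K = 3 is the first length at which the sum reaches 1.6000.

3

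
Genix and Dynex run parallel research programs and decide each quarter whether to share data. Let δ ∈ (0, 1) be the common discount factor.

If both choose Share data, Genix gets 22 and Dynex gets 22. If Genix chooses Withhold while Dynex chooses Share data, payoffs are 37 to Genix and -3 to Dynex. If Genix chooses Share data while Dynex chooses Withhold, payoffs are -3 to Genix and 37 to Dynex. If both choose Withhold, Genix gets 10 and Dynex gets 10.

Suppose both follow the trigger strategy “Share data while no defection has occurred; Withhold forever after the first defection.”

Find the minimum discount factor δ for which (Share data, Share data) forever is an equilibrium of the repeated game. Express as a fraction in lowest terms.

5/9

Under grim trigger the critical discount factor is (T−C)/(T−P) with T = 37, C = 22, P = 10.
δ* = (37−22)/(37−10) = 15/27 = 5/9.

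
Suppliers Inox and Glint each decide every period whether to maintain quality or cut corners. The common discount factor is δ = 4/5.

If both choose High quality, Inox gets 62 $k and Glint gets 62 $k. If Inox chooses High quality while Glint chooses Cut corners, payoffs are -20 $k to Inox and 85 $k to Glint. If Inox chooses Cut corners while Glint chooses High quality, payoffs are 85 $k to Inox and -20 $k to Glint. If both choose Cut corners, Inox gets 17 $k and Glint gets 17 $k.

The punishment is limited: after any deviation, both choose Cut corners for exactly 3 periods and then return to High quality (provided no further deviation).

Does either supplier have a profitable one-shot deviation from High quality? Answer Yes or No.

A one-shot deviation gives 85 now, then 17 for 3 periods, then back to 62.
Gain from deviating: (85−62) today; loss: (62−17) in each of the next 3 periods.
No-deviation condition: (62−17)(δ+…+δ^3) ≥ 85−62, i.e. δ+…+δ^3 ≥ 23/45.
At δ = 4/5: δ+…+δ^3 = 1.9520 ≥ 0.5111.
So cooperation is sustainable.

No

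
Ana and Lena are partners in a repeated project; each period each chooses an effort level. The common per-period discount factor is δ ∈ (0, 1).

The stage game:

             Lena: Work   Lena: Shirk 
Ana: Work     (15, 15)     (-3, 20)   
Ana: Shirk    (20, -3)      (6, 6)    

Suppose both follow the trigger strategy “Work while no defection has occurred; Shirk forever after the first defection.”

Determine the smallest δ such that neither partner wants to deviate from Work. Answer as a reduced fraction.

5/14

One-period gain from deviating is 20 − 15 = 5. The loss is 15 − 6 = 9 in every subsequent period, with present value 9·δ/(1−δ).
Deviation is unprofitable when 9·δ/(1−δ) ≥ 5, i.e. δ/(1−δ) ≥ 5/9.
Equivalently δ ≥ 5/(5+9) = 5/14.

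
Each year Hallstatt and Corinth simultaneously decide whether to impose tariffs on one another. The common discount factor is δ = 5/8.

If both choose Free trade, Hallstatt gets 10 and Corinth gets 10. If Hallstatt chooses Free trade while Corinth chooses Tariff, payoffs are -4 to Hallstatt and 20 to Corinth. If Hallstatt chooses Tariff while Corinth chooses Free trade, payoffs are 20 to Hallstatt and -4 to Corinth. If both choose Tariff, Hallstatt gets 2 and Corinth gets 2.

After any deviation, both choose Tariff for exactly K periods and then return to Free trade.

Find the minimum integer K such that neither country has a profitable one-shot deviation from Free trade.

3

No profitable deviation requires (10−2)(δ+…+δ^K) ≥ 20−10, i.e. δ+…+δ^K ≥ 5/4 ≈ 1.2500.
With δ = 5/8, the partial sums are K=1: 0.6250, K=2: 1.0156, K=3: 1.2598.
K = 3 is the first length at which the sum reaches 1.2500.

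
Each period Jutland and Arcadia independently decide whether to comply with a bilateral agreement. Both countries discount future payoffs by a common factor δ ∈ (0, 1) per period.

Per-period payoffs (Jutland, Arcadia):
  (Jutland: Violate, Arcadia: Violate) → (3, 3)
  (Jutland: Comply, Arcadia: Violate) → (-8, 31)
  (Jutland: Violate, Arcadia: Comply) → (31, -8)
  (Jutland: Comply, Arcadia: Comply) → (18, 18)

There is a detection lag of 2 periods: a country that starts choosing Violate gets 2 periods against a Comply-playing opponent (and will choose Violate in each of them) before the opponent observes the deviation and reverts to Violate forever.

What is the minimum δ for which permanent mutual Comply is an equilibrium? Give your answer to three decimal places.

0.681

Deviating for the 2 undetected periods gains 31−18 = 13 per period over cooperation, then loses 18−3 = 15 per period forever once punishment starts.
Gain: 13(1 + δ + … + δ^1); loss: 15·δ^2/(1−δ).
No profitable deviation ⇔ 13(1−δ^2) ≤ 15·δ^2, i.e. δ^2 ≥ 13/(13+15) = 13/28.
Hence δ ≥ (13/28)^(1/2) ≈ 0.681.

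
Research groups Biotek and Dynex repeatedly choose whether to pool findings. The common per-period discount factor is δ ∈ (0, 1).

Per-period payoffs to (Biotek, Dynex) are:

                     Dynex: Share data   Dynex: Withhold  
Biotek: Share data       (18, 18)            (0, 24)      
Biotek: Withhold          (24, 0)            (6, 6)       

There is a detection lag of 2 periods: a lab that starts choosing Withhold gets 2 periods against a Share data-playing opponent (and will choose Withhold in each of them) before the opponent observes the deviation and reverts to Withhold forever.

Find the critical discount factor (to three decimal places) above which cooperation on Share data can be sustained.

0.577

The best deviation is to choose Withhold for all 2 undetected periods, earning 24 each, then 6 forever once detected.
Deviation value: 24(1−δ^2)/(1−δ) + 6δ^2/(1−δ); cooperation value: 18/(1−δ).
IC: 18 ≥ 24(1−δ^2) + 6δ^2 = 24 − 18δ^2.
So δ^2 ≥ 6/18 = 1/3, giving δ ≥ (1/3)^(1/2) ≈ 0.577.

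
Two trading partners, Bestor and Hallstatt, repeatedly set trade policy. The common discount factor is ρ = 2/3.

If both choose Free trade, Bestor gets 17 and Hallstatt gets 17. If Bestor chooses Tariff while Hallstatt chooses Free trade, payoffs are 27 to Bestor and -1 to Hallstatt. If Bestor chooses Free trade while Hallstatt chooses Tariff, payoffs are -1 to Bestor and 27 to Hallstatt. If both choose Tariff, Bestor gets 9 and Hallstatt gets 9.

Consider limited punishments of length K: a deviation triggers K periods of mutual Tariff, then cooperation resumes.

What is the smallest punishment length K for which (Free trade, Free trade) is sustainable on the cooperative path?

3

No profitable deviation requires (17−9)(ρ+…+ρ^K) ≥ 27−17, i.e. ρ+…+ρ^K ≥ 5/4 ≈ 1.2500.
With ρ = 2/3, the partial sums are K=1: 0.6667, K=2: 1.1111, K=3: 1.4074.
K = 3 is the first length at which the sum reaches 1.2500.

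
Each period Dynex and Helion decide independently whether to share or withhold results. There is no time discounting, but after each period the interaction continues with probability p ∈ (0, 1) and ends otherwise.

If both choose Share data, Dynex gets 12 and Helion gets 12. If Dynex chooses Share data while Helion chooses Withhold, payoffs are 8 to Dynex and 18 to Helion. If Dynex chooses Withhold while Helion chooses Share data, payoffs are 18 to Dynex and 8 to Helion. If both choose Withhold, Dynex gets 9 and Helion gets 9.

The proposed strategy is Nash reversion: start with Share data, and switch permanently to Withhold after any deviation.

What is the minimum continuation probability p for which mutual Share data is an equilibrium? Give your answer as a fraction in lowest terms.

2/3

Expected cooperation value is 12 + p·12 + p²·12 + … = 12/(1−p); deviation gives 18 + p·9/(1−p).
12 ≥ 18(1−p) + 9p ⇒ 9p ≥ 6 ⇒ p ≥ 6/9 = 2/3.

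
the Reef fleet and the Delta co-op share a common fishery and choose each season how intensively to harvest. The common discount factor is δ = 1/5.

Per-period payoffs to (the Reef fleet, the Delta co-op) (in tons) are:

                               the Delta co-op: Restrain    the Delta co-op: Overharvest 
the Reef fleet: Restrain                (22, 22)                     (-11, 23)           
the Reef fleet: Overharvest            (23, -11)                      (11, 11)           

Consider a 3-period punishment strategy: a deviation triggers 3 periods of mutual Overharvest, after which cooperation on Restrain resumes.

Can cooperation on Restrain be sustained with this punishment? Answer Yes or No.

Yes

A one-shot deviation gives 23 now, then 11 for 3 periods, then back to 22.
Gain from deviating: (23−22) today; loss: (22−11) in each of the next 3 periods.
No-deviation condition: (22−11)(δ+…+δ^3) ≥ 23−22, i.e. δ+…+δ^3 ≥ 1/11.
At δ = 1/5: δ+…+δ^3 = 0.2480 ≥ 0.0909.
So cooperation is sustainable.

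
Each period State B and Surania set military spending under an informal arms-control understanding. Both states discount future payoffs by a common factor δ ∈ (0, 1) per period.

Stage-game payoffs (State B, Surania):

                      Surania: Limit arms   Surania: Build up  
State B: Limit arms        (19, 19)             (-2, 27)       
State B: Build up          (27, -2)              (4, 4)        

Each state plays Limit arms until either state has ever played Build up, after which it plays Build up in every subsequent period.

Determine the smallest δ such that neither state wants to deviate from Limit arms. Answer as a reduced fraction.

Cooperation forever yields 19 each period: 19/(1−δ).
Deviating yields 27 once, then 4 forever: 27 + 4δ/(1−δ).
No profitable deviation requires 19/(1−δ) ≥ 27 + 4δ/(1−δ).
Multiplying by (1−δ): 19 ≥ 27(1−δ) + 4δ = 27 − 23δ.
So 23δ ≥ 8, i.e. δ ≥ 8/23.

8/23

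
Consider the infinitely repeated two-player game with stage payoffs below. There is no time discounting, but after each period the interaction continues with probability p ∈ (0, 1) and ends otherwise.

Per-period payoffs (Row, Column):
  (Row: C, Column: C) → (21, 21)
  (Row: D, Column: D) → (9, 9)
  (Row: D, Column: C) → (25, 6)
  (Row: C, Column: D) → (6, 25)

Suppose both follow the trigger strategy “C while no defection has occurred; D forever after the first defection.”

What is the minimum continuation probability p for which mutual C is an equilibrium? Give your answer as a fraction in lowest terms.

With no time discounting, the continuation probability p plays the role of the discount factor.
Grim-trigger IC: 21/(1−p) ≥ 25 + 9p/(1−p) ⇒ p ≥ (25−21)/(25−9) = 1/4.

1/4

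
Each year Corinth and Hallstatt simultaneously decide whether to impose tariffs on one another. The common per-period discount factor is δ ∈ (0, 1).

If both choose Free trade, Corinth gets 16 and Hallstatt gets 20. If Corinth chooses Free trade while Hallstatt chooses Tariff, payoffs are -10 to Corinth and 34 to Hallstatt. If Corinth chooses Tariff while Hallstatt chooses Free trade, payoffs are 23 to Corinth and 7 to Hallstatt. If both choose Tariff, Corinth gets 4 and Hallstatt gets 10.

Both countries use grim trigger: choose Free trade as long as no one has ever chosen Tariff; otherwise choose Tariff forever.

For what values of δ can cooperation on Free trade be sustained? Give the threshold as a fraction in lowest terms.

Corinth: cooperation gives 16 each period; deviation gives 23 once then 4 forever.
  16/(1−δ) ≥ 23 + 4δ/(1−δ) ⇒ δ ≥ 7/19.
Hallstatt: cooperation gives 20 each period; deviation gives 34 once then 10 forever.
  δ ≥ 14/24 = 7/12.
Both must hold, so the binding constraint is Hallstatt's: δ ≥ 7/12.

7/12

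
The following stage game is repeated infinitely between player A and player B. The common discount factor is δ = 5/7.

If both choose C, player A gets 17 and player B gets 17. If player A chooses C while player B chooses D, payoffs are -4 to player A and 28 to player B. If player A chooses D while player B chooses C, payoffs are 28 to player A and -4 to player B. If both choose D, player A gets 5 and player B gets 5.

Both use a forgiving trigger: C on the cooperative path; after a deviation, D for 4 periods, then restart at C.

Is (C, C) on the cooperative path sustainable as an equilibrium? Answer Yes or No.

IC: δ+…+δ^4 ≥ (28−17)/(17−5) = 11/12.
At δ = 5/7: partial sum = 1.8492 ≥ 0.9167. Cooperation sustainable.

Yes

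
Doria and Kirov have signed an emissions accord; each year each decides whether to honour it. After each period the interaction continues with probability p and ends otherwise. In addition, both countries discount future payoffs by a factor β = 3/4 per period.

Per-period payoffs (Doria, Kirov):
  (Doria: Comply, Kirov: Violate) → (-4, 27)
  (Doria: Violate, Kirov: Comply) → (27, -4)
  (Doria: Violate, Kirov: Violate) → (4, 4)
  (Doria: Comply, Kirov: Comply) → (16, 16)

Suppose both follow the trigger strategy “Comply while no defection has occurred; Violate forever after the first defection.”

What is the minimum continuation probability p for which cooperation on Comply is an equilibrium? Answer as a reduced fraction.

44/69

With continuation probability p and discount β, the effective per-period discount factor is βp.
Grim-trigger IC: βp ≥ (27−16)/(27−4) = 11/23.
So p ≥ (11/23)/(3/4) = 44/69.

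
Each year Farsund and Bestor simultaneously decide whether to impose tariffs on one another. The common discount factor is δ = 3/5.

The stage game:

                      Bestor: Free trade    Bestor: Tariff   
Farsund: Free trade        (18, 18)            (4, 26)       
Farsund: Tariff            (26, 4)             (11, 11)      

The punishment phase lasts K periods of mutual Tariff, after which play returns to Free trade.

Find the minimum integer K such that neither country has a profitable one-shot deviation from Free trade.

3

Need Σ_{k=1}^{K} δ^k ≥ (26−18)/(18−11) = 1.1429 at δ = 3/5.
At K = 2 the sum is 0.9600 < 1.1429; at K = 3 it is 1.1760 ≥ 1.1429.
So the minimum punishment length is K = 3.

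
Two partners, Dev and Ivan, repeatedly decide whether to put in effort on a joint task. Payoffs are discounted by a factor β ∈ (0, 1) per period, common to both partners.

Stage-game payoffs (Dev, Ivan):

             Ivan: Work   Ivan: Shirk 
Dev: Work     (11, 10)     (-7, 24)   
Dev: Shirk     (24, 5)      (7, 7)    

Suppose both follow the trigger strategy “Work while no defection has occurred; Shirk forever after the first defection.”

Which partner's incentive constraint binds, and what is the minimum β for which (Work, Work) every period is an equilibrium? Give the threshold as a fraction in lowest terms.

Ivan; β ≥ 14/17

Dev's threshold: (24−11)/(24−7) = 13/17.
Ivan's threshold: (24−10)/(24−7) = 14/17.
13/17 < 14/17, so Ivan binds and β* = 14/17.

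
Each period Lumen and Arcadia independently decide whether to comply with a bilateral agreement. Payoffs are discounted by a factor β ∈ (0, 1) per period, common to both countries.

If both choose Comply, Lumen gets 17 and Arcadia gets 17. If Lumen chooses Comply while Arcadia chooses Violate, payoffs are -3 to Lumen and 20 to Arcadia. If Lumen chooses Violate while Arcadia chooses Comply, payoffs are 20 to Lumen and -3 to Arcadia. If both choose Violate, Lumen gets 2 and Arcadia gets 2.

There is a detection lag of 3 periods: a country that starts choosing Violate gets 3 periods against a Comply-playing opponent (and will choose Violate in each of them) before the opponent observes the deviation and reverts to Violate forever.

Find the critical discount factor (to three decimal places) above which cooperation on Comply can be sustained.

The best deviation is to choose Violate for all 3 undetected periods, earning 20 each, then 2 forever once detected.
Deviation value: 20(1−β^3)/(1−β) + 2β^3/(1−β); cooperation value: 17/(1−β).
IC: 17 ≥ 20(1−β^3) + 2β^3 = 20 − 18β^3.
So β^3 ≥ 3/18 = 1/6, giving β ≥ (1/6)^(1/3) ≈ 0.550.

0.550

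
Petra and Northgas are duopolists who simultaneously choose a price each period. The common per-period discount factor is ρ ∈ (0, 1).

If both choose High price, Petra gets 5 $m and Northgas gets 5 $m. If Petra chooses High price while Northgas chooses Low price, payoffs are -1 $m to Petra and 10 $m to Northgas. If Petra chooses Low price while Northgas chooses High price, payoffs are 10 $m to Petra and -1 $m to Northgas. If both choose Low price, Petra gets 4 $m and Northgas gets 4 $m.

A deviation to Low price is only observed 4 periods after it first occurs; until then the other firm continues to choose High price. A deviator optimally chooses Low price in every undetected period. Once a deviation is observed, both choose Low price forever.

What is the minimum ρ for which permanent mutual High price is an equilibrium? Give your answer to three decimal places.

Deviating for the 4 undetected periods gains 10−5 = 5 per period over cooperation, then loses 5−4 = 1 per period forever once punishment starts.
Gain: 5(1 + ρ + … + ρ^3); loss: 1·ρ^4/(1−ρ).
No profitable deviation ⇔ 5(1−ρ^4) ≤ 1·ρ^4, i.e. ρ^4 ≥ 5/(5+1) = 5/6.
Hence ρ ≥ (5/6)^(1/4) ≈ 0.955.

0.955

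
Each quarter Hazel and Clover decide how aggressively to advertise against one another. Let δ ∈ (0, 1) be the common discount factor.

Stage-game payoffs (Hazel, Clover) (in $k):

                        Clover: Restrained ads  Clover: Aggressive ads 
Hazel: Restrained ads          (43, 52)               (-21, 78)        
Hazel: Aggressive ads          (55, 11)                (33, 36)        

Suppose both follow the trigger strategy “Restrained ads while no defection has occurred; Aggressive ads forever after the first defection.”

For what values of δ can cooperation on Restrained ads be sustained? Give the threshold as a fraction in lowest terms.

Hazel's threshold: (55−43)/(55−33) = 6/11.
Clover's threshold: (78−52)/(78−36) = 13/21.
6/11 < 13/21, so Clover binds and δ* = 13/21.

13/21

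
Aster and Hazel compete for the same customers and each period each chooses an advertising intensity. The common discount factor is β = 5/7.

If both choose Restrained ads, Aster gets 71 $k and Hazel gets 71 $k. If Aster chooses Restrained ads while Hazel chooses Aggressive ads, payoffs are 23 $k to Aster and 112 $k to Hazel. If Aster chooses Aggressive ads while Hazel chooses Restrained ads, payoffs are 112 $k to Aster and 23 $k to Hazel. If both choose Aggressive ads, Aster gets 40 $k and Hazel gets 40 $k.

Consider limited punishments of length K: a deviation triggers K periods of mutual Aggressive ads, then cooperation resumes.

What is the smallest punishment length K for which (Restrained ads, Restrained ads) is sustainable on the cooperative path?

3

Need Σ_{k=1}^{K} β^k ≥ (112−71)/(71−40) = 1.3226 at β = 5/7.
At K = 2 the sum is 1.2245 < 1.3226; at K = 3 it is 1.5889 ≥ 1.3226.
So the minimum punishment length is K = 3.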